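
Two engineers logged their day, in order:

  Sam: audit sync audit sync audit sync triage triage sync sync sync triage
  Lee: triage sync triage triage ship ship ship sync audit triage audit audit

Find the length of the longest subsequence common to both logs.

Pick sync at Sam[6]=Lee[2] → triage at Sam[7]=Lee[3] → triage at Sam[8]=Lee[4] → sync at Sam[9]=Lee[8] → triage at Sam[12]=Lee[10]; all 5 tasks appear in both, in order. dp[12][12] = 5 confirms this is the maximum.

5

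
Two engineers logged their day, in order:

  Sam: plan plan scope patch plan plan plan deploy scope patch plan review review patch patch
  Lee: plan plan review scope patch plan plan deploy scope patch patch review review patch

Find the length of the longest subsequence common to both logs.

12

One common subsequence of length 12: plan [1,1], then plan [2,2], then scope [3,4], then patch [4,5], then plan [6,6], then plan [7,7], then deploy [8,8], then scope [9,9], then patch [10,11], then review [12,12], then review [13,13], then patch [15,14], and the DP table's final entry dp[15][14] is also 12, so no common subsequence is longer.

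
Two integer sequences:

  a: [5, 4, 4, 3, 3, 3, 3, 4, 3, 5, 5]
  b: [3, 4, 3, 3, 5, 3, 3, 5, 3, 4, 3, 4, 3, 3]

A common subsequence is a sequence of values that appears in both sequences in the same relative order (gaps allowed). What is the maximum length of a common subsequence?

7

Taking 5 at a[1]=b[5] → 3 at a[4]=b[6] → 3 at a[5]=b[7] → 3 at a[6]=b[9] → 3 at a[7]=b[11] → 4 at a[8]=b[12] → 3 at a[9]=b[14] gives a common subsequence of length 7. The LCS DP gives dp[11][14] = 7, so this is optimal.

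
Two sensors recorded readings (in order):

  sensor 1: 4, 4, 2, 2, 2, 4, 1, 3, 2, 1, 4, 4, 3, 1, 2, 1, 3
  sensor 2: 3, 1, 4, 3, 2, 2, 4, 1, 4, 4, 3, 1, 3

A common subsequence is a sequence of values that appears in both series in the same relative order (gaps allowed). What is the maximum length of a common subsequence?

Match 4 at sensor 1[1]=sensor 2[3], 2 at sensor 1[4]=sensor 2[5], 2 at sensor 1[5]=sensor 2[6], 4 at sensor 1[6]=sensor 2[7], 1 at sensor 1[10]=sensor 2[8], 4 at sensor 1[11]=sensor 2[9], 4 at sensor 1[12]=sensor 2[10], 3 at sensor 1[13]=sensor 2[11], 1 at sensor 1[16]=sensor 2[12], 3 at sensor 1[17]=sensor 2[13] — 10 values in the same relative order in both. The LCS DP gives dp[17][13] = 10, so this is optimal.

10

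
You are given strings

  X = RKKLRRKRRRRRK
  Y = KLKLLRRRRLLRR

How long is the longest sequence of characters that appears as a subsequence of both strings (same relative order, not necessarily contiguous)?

9

Pick K (X #2, Y #1); then K (X #3, Y #3); then L (X #4, Y #5); then R (X #5, Y #6); then R (X #6, Y #7); then R (X #8, Y #8); then R (X #9, Y #9); then R (X #11, Y #12); then R (X #12, Y #13); all 9 characters appear in both, in order. Since dp[13][13] = 9, nothing longer is possible.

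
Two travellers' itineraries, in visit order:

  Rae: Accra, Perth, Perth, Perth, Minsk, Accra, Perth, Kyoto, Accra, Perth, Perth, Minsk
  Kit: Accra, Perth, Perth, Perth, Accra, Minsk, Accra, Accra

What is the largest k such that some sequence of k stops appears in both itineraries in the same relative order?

7

Taking Accra at Rae[1]=Kit[1], Perth at Rae[2]=Kit[2], Perth at Rae[3]=Kit[3], Perth at Rae[4]=Kit[4], Minsk at Rae[5]=Kit[6], Accra at Rae[6]=Kit[7], Accra at Rae[9]=Kit[8] gives a common subsequence of length 7. The LCS DP gives dp[12][8] = 7, so this is optimal.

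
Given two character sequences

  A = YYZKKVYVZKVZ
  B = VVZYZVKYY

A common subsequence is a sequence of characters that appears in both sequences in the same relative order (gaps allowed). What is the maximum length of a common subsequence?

4

Let dp[i][j] be the LCS length of the first i characters of A and the first j characters of B. dp[i][j] = dp[i-1][j-1]+1 when the i-th and j-th characters match, else max(dp[i-1][j], dp[i][j-1]).
    ·  V  V  Z  Y  Z  V  K  Y  Y
 ·  0  0  0  0  0  0  0  0  0  0
 Y  0  0  0  0  1  1  1  1  1  1
 Y  0  0  0  0  1  1  1  1  2  2
 Z  0  0  0  1  1  2  2  2  2  2
 K  0  0  0  1  1  2  2  3  3  3
 K  0  0  0  1  1  2  2  3  3  3
 V  0  1  1  1  1  2  3  3  3  3
 Y  0  1  1  1  2  2  3  3  4  4
 V  0  1  2  2  2  2  3  3  4  4
 Z  0  1  2  3  3  3  3  3  4  4
 K  0  1  2  3  3  3  3  4  4  4
 V  0  1  2  3  3  3  4  4  4  4
 Z  0  1  2  3  3  4  4  4  4  4
dp[12][9] = 4. One LCS (by backtracking along matches): YZKY.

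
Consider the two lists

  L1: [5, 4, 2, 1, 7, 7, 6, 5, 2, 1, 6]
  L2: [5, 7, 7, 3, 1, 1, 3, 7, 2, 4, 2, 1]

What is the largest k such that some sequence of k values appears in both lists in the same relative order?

5

Match 5 (L1 #1, L2 #1); then 1 (L1 #4, L2 #6); then 7 (L1 #5, L2 #8); then 2 (L1 #9, L2 #11); then 1 (L1 #10, L2 #12) — 5 values in the same relative order in both. dp[11][12] = 5 confirms this is the maximum.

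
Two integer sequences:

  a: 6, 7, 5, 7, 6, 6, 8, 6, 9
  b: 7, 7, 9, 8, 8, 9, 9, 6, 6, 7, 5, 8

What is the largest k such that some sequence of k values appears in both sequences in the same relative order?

5

Let dp[i][j] be the LCS length of the first i values of a and the first j values of b. dp[i][j] = dp[i-1][j-1]+1 when the i-th and j-th values match, else max(dp[i-1][j], dp[i][j-1]).
    ·  7  7  9  8  8  9  9  6  6  7  5  8
 ·  0  0  0  0  0  0  0  0  0  0  0  0  0
 6  0  0  0  0  0  0  0  0  1  1  1  1  1
 7  0  1  1  1  1  1  1  1  1  1  2  2  2
 5  0  1  1  1  1  1  1  1  1  1  2  3  3
 7  0  1  2  2  2  2  2  2  2  2  2  3  3
 6  0  1  2  2  2  2  2  2  3  3  3  3  3
 6  0  1  2  2  2  2  2  2  3  4  4  4  4
 8  0  1  2  2  3  3  3  3  3  4  4  4  5
 6  0  1  2  2  3  3  3  3  4  4  4  4  5
 9  0  1  2  3  3  3  4  4  4  4  4  4  5
dp[9][12] = 5. One LCS (by backtracking along matches): 7, 7, 6, 6, 8.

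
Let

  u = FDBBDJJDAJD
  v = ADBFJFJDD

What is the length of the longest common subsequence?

Let dp[i][j] be the LCS length of the first i characters of u and the first j characters of v. dp[i][j] = dp[i-1][j-1]+1 when the i-th and j-th characters match, else max(dp[i-1][j], dp[i][j-1]).
    ·  A  D  B  F  J  F  J  D  D
 ·  0  0  0  0  0  0  0  0  0  0
 F  0  0  0  0  1  1  1  1  1  1
 D  0  0  1  1  1  1  1  1  2  2
 B  0  0  1  2  2  2  2  2  2  2
 B  0  0  1  2  2  2  2  2  2  2
 D  0  0  1  2  2  2  2  2  3  3
 J  0  0  1  2  2  3  3  3  3  3
 J  0  0  1  2  2  3  3  4  4  4
 D  0  0  1  2  2  3  3  4  5  5
 A  0  1  1  2  2  3  3  4  5  5
 J  0  1  1  2  2  3  3  4  5  5
 D  0  1  2  2  2  3  3  4  5  6
dp[11][9] = 6. One LCS (by backtracking along matches): DBJJDD.

6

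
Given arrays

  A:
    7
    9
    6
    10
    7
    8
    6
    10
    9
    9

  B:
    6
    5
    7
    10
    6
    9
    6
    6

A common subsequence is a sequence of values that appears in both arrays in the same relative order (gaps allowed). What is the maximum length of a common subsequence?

4

Let dp[i][j] be the LCS length of the first i values of A and the first j values of B. dp[i][j] = dp[i-1][j-1]+1 when the i-th and j-th values match, else max(dp[i-1][j], dp[i][j-1]).
    ·  6  5  7 10  6  9  6  6
 ·  0  0  0  0  0  0  0  0  0
 7  0  0  0  1  1  1  1  1  1
 9  0  0  0  1  1  1  2  2  2
 6  0  1  1  1  1  2  2  3  3
10  0  1  1  1  2  2  2  3  3
 7  0  1  1  2  2  2  2  3  3
 8  0  1  1  2  2  2  2  3  3
 6  0  1  1  2  2  3  3  3  4
10  0  1  1  2  3  3  3  3  4
 9  0  1  1  2  3  3  4  4  4
 9  0  1  1  2  3  3  4  4  4
dp[10][8] = 4. One LCS (by backtracking along matches): 7, 9, 6, 6.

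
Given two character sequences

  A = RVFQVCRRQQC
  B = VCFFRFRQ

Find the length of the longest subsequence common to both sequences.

Match V (A #2, B #1) → F (A #3, B #4) → R (A #7, B #5) → R (A #8, B #7) → Q (A #10, B #8) — 5 characters in the same relative order in both. The LCS DP gives dp[11][8] = 5, so this is optimal.

5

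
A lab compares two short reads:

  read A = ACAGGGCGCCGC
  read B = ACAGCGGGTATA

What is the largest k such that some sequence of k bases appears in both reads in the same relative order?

One common subsequence of length 7: A (read A #1, read B #1); then C (read A #2, read B #2); then A (read A #3, read B #3); then G (read A #4, read B #4); then G (read A #5, read B #6); then G (read A #6, read B #7); then G (read A #8, read B #8). Since dp[12][12] = 7, nothing longer is possible.

7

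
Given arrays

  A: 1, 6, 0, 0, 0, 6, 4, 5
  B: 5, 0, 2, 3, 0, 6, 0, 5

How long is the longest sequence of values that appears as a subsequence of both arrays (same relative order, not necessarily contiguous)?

Let dp[i][j] be the LCS length of the first i values of A and the first j values of B. dp[i][j] = dp[i-1][j-1]+1 when the i-th and j-th values match, else max(dp[i-1][j], dp[i][j-1]).
    ·  5  0  2  3  0  6  0  5
 ·  0  0  0  0  0  0  0  0  0
 1  0  0  0  0  0  0  0  0  0
 6  0  0  0  0  0  0  1  1  1
 0  0  0  1  1  1  1  1  2  2
 0  0  0  1  1  1  2  2  2  2
 0  0  0  1  1  1  2  2  3  3
 6  0  0  1  1  1  2  3  3  3
 4  0  0  1  1  1  2  3  3  3
 5  0  1  1  1  1  2  3  3  4
dp[8][8] = 4. One LCS (by backtracking along matches): 0, 0, 0, 5.

4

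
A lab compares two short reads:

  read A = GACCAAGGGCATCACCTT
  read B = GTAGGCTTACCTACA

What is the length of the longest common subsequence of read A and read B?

10

Taking G (read A #1, read B #1), then A (read A #6, read B #3), then G (read A #8, read B #4), then G (read A #9, read B #5), then C (read A #10, read B #6), then T (read A #12, read B #8), then A (read A #14, read B #9), then C (read A #15, read B #10), then C (read A #16, read B #11), then T (read A #17, read B #12) gives a common subsequence of length 10. dp[18][15] = 10 confirms this is the maximum.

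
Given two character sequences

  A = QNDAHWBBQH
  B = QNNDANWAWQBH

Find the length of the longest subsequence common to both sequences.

Pick Q [1,1], N [2,3], D [3,4], A [4,8], W [6,9], B [8,11], H [10,12]; all 7 characters appear in both, in order, and the DP table's final entry dp[10][12] is also 7, so no common subsequence is longer.

7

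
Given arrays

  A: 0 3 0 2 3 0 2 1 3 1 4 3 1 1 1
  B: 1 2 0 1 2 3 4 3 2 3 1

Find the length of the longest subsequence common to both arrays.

Taking 2 [4,2] → 0 [6,3] → 2 [7,5] → 3 [9,6] → 4 [11,7] → 3 [12,10] → 1 [15,11] gives a common subsequence of length 7. dp[15][11] = 7 confirms this is the maximum.

7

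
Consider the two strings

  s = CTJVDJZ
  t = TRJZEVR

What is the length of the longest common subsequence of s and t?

3

Pick T at s[2]=t[1]; then J at s[3]=t[3]; then V at s[4]=t[6]; all 3 characters appear in both, in order, and the DP table's final entry dp[7][7] is also 3, so no common subsequence is longer.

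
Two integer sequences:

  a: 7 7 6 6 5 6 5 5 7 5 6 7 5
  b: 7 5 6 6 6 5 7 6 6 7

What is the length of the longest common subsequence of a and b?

Let dp[i][j] be the LCS length of the first i values of a and the first j values of b. dp[i][j] = dp[i-1][j-1]+1 when the i-th and j-th values match, else max(dp[i-1][j], dp[i][j-1]).
    ·  7  5  6  6  6  5  7  6  6  7
 ·  0  0  0  0  0  0  0  0  0  0  0
 7  0  1  1  1  1  1  1  1  1  1  1
 7  0  1  1  1  1  1  1  2  2  2  2
 6  0  1  1  2  2  2  2  2  3  3  3
 6  0  1  1  2  3  3  3  3  3  4  4
 5  0  1  2  2  3  3  4  4  4  4  4
 6  0  1  2  3  3  4  4  4  5  5  5
 5  0  1  2  3  3  4  5  5  5  5  5
 5  0  1  2  3  3  4  5  5  5  5  5
 7  0  1  2  3  3  4  5  6  6  6  6
 5  0  1  2  3  3  4  5  6  6  6  6
 6  0  1  2  3  4  4  5  6  7  7  7
 7  0  1  2  3  4  4  5  6  7  7  8
 5  0  1  2  3  4  4  5  6  7  7  8
dp[13][10] = 8. One LCS (by backtracking along matches): 7, 6, 6, 6, 5, 7, 6, 7.

8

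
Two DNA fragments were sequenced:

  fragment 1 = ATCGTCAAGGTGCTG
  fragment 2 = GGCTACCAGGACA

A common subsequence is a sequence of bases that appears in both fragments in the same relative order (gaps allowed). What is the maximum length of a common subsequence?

7

Taking A [1,5]; then C [3,6]; then C [6,7]; then A [8,8]; then G [9,9]; then G [10,10]; then C [13,12] gives a common subsequence of length 7. dp[15][13] = 7 confirms this is the maximum.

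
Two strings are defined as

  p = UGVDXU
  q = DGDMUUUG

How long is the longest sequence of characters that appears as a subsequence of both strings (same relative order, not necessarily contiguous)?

Taking G (p #2, q #2) → D (p #4, q #3) → U (p #6, q #7) gives a common subsequence of length 3. dp[6][8] = 3 confirms this is the maximum.

3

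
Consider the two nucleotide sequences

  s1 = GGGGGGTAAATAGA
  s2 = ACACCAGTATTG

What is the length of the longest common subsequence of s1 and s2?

6

Taking A (s1 #8, s2 #1), A (s1 #9, s2 #3), A (s1 #10, s2 #6), T (s1 #11, s2 #8), A (s1 #12, s2 #9), G (s1 #13, s2 #12) gives a common subsequence of length 6, and the DP table's final entry dp[14][12] is also 6, so no common subsequence is longer.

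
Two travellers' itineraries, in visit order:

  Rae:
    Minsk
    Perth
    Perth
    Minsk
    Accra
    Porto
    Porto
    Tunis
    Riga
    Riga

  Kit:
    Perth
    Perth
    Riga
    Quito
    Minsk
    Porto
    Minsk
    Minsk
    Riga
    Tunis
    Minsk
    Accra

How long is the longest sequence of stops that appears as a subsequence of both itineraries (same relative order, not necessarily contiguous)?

5

One common subsequence of length 5: Perth (Rae #2, Kit #1), Perth (Rae #3, Kit #2), Minsk (Rae #4, Kit #5), Porto (Rae #6, Kit #6), Tunis (Rae #8, Kit #10). Since dp[10][12] = 5, nothing longer is possible.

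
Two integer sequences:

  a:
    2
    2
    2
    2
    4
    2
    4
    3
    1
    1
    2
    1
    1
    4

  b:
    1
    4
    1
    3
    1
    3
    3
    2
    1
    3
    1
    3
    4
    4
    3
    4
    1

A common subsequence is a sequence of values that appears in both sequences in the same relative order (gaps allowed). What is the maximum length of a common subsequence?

One common subsequence of length 7: 4 (a #5, b #2) → 3 (a #8, b #4) → 1 (a #9, b #5) → 2 (a #11, b #8) → 1 (a #12, b #9) → 1 (a #13, b #11) → 4 (a #14, b #16). dp[14][17] = 7 confirms this is the maximum.

7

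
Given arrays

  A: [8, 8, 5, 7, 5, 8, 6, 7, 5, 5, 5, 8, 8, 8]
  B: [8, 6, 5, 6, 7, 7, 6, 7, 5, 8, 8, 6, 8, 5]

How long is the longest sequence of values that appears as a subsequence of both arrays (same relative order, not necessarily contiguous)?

Pick 8 (A #1, B #1) → 5 (A #3, B #3) → 7 (A #4, B #6) → 6 (A #7, B #7) → 7 (A #8, B #8) → 5 (A #11, B #9) → 8 (A #12, B #10) → 8 (A #13, B #11) → 8 (A #14, B #13); all 9 values appear in both, in order. dp[14][14] = 9 confirms this is the maximum.

9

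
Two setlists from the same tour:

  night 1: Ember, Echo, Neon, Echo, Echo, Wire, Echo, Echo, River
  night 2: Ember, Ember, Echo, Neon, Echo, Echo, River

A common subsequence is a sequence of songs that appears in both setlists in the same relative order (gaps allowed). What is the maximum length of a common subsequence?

Match Ember [1,2], Echo [2,3], Neon [3,4], Echo [7,5], Echo [8,6], River [9,7] — 6 songs in the same relative order in both, and the DP table's final entry dp[9][7] is also 6, so no common subsequence is longer.

6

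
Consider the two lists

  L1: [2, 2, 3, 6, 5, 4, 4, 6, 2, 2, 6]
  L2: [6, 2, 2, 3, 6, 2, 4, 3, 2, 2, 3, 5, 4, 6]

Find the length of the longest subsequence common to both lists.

Taking 2 at L1[1]=L2[2], 2 at L1[2]=L2[3], 3 at L1[3]=L2[4], 6 at L1[4]=L2[5], 4 at L1[6]=L2[7], 2 at L1[9]=L2[9], 2 at L1[10]=L2[10], 6 at L1[11]=L2[14] gives a common subsequence of length 8, and the DP table's final entry dp[11][14] is also 8, so no common subsequence is longer.

8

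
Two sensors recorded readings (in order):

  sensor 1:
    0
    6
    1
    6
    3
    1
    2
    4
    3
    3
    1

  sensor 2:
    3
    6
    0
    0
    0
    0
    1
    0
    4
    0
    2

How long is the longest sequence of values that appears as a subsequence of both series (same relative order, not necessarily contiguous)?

3

Match 0 [1,6] → 1 [3,7] → 2 [7,11] — 3 values in the same relative order in both, and the DP table's final entry dp[11][11] is also 3, so no common subsequence is longer.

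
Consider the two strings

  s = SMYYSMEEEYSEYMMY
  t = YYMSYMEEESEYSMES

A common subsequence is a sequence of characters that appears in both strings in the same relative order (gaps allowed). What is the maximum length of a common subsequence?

11

Match Y at s[3]=t[1] → Y at s[4]=t[2] → S at s[5]=t[4] → M at s[6]=t[6] → E at s[7]=t[7] → E at s[8]=t[8] → E at s[9]=t[9] → S at s[11]=t[10] → E at s[12]=t[11] → Y at s[13]=t[12] → M at s[14]=t[14] — 11 characters in the same relative order in both. dp[16][16] = 11 confirms this is the maximum.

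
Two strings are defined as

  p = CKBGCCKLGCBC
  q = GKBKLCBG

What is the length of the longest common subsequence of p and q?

Let dp[i][j] be the LCS length of the first i characters of p and the first j characters of q. dp[i][j] = dp[i-1][j-1]+1 when the i-th and j-th characters match, else max(dp[i-1][j], dp[i][j-1]).
    ·  G  K  B  K  L  C  B  G
 ·  0  0  0  0  0  0  0  0  0
 C  0  0  0  0  0  0  1  1  1
 K  0  0  1  1  1  1  1  1  1
 B  0  0  1  2  2  2  2  2  2
 G  0  1  1  2  2  2  2  2  3
 C  0  1  1  2  2  2  3  3  3
 C  0  1  1  2  2  2  3  3  3
 K  0  1  2  2  3  3  3  3  3
 L  0  1  2  2  3  4  4  4  4
 G  0  1  2  2  3  4  4  4  5
 C  0  1  2  2  3  4  5  5  5
 B  0  1  2  3  3  4  5  6  6
 C  0  1  2  3  3  4  5  6  6
dp[12][8] = 6. One LCS (by backtracking along matches): KBKLCB.

6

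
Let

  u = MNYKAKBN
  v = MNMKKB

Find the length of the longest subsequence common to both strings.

Let dp[i][j] be the LCS length of the first i characters of u and the first j characters of v. dp[i][j] = dp[i-1][j-1]+1 when the i-th and j-th characters match, else max(dp[i-1][j], dp[i][j-1]).
    ·  M  N  M  K  K  B
 ·  0  0  0  0  0  0  0
 M  0  1  1  1  1  1  1
 N  0  1  2  2  2  2  2
 Y  0  1  2  2  2  2  2
 K  0  1  2  2  3  3  3
 A  0  1  2  2  3  3  3
 K  0  1  2  2  3  4  4
 B  0  1  2  2  3  4  5
 N  0  1  2  2  3  4  5
dp[8][6] = 5. One LCS (by backtracking along matches): MNKKB.

5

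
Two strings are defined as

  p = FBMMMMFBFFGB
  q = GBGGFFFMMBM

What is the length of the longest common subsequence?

5

Taking B [2,2]; then F [7,5]; then F [9,6]; then F [10,7]; then B [12,10] gives a common subsequence of length 5. The LCS DP gives dp[12][11] = 5, so this is optimal.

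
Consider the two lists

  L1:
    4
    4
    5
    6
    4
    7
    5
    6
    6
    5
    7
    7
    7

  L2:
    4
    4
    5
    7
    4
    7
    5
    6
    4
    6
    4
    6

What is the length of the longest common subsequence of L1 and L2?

Match 4 [1,1], 4 [2,2], 5 [3,3], 4 [5,5], 7 [6,6], 5 [7,7], 6 [8,10], 6 [9,12] — 8 values in the same relative order in both. The LCS DP gives dp[13][12] = 8, so this is optimal.

8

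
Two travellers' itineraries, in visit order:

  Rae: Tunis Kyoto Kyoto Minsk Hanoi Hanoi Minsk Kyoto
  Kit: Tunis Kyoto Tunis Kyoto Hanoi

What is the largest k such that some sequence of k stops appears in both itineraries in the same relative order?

4

Taking Tunis (Rae #1, Kit #1), Kyoto (Rae #2, Kit #2), Kyoto (Rae #3, Kit #4), Hanoi (Rae #6, Kit #5) gives a common subsequence of length 4. dp[8][5] = 4 confirms this is the maximum.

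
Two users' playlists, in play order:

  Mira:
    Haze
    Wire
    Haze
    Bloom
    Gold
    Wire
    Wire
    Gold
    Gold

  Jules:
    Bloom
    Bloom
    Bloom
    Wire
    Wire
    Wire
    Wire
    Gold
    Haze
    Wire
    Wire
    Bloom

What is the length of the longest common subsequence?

One common subsequence of length 4: Wire [2,7], Haze [3,9], Wire [6,10], Wire [7,11]. The LCS DP gives dp[9][12] = 4, so this is optimal.

4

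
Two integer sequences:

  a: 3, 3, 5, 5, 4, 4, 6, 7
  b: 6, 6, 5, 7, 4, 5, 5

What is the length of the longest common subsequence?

2

Pick 5 at a[3]=b[6], 5 at a[4]=b[7]; all 2 values appear in both, in order. The LCS DP gives dp[8][7] = 2, so this is optimal.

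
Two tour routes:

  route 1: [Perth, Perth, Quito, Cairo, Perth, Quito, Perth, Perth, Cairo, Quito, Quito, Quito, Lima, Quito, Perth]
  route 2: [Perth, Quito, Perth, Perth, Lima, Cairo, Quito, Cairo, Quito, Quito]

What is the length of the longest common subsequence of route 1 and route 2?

Taking Perth (route 1 #2, route 2 #1), Quito (route 1 #3, route 2 #2), Perth (route 1 #5, route 2 #3), Perth (route 1 #7, route 2 #4), Cairo (route 1 #9, route 2 #6), Quito (route 1 #10, route 2 #7), Quito (route 1 #12, route 2 #9), Quito (route 1 #14, route 2 #10) gives a common subsequence of length 8. The LCS DP gives dp[15][10] = 8, so this is optimal.

8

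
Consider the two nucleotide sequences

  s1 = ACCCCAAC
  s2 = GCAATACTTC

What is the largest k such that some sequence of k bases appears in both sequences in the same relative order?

4

One common subsequence of length 4: A at s1[1]=s2[3], then A at s1[6]=s2[4], then A at s1[7]=s2[6], then C at s1[8]=s2[10], and the DP table's final entry dp[8][10] is also 4, so no common subsequence is longer.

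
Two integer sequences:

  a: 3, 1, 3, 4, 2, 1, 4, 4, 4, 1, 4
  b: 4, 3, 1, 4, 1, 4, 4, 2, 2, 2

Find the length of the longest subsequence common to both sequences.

Taking 3 (a #1, b #2), 1 (a #2, b #3), 4 (a #4, b #4), 1 (a #6, b #5), 4 (a #7, b #6), 4 (a #8, b #7) gives a common subsequence of length 6. The LCS DP gives dp[11][10] = 6, so this is optimal.

6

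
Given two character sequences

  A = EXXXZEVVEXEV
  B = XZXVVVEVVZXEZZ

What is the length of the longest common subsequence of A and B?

Match X at A[2]=B[1], X at A[3]=B[3], E at A[6]=B[7], V at A[7]=B[8], V at A[8]=B[9], X at A[10]=B[11], E at A[11]=B[12] — 7 characters in the same relative order in both, and the DP table's final entry dp[12][14] is also 7, so no common subsequence is longer.

7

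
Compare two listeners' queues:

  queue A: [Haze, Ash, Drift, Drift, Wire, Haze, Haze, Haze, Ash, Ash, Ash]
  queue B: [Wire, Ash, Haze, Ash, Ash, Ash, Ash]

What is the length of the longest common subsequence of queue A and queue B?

5

One common subsequence of length 5: Haze at queue A[1]=queue B[3]; then Ash at queue A[2]=queue B[4]; then Ash at queue A[9]=queue B[5]; then Ash at queue A[10]=queue B[6]; then Ash at queue A[11]=queue B[7]. dp[11][7] = 5 confirms this is the maximum.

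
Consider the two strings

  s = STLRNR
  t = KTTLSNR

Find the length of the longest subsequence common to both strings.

4

Let dp[i][j] be the LCS length of the first i characters of s and the first j characters of t. dp[i][j] = dp[i-1][j-1]+1 when the i-th and j-th characters match, else max(dp[i-1][j], dp[i][j-1]).
    ·  K  T  T  L  S  N  R
 ·  0  0  0  0  0  0  0  0
 S  0  0  0  0  0  1  1  1
 T  0  0  1  1  1  1  1  1
 L  0  0  1  1  2  2  2  2
 R  0  0  1  1  2  2  2  3
 N  0  0  1  1  2  2  3  3
 R  0  0  1  1  2  2  3  4
dp[6][7] = 4. One LCS (by backtracking along matches): TLNR.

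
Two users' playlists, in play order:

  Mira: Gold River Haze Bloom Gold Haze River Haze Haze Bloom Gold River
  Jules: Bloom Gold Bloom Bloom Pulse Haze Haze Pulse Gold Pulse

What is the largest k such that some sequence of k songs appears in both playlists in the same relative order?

5

Pick Gold [1,2], then Bloom [4,4], then Haze [6,6], then Haze [8,7], then Gold [11,9]; all 5 songs appear in both, in order. The LCS DP gives dp[12][10] = 5, so this is optimal.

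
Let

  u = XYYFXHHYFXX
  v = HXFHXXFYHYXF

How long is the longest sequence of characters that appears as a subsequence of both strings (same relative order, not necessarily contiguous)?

6

Let dp[i][j] be the LCS length of the first i characters of u and the first j characters of v. dp[i][j] = dp[i-1][j-1]+1 when the i-th and j-th characters match, else max(dp[i-1][j], dp[i][j-1]).
    ·  H  X  F  H  X  X  F  Y  H  Y  X  F
 ·  0  0  0  0  0  0  0  0  0  0  0  0  0
 X  0  0  1  1  1  1  1  1  1  1  1  1  1
 Y  0  0  1  1  1  1  1  1  2  2  2  2  2
 Y  0  0  1  1  1  1  1  1  2  2  3  3  3
 F  0  0  1  2  2  2  2  2  2  2  3  3  4
 X  0  0  1  2  2  3  3  3  3  3  3  4  4
 H  0  1  1  2  3  3  3  3  3  4  4  4  4
 H  0  1  1  2  3  3  3  3  3  4  4  4  4
 Y  0  1  1  2  3  3  3  3  4  4  5  5  5
 F  0  1  1  2  3  3  3  4  4  4  5  5  6
 X  0  1  2  2  3  4  4  4  4  4  5  6  6
 X  0  1  2  2  3  4  5  5  5  5  5  6  6
dp[11][12] = 6. One LCS (by backtracking along matches): XFXHYF.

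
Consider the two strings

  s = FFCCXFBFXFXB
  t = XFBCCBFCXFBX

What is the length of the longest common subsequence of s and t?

8

Pick F [1,2], C [3,4], C [4,5], B [7,6], F [8,7], X [9,9], F [10,10], X [11,12]; all 8 characters appear in both, in order, and the DP table's final entry dp[12][12] is also 8, so no common subsequence is longer.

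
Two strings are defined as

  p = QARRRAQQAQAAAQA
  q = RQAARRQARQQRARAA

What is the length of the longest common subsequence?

Taking Q (p #1, q #2) → A (p #2, q #4) → R (p #3, q #5) → R (p #4, q #6) → R (p #5, q #9) → Q (p #7, q #10) → Q (p #8, q #11) → A (p #9, q #13) → A (p #13, q #15) → A (p #15, q #16) gives a common subsequence of length 10. Since dp[15][16] = 10, nothing longer is possible.

10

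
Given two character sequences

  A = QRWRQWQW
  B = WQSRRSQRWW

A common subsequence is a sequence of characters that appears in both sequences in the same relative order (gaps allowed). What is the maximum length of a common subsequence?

Pick Q [1,2]; then R [2,4]; then R [4,5]; then Q [5,7]; then W [6,9]; then W [8,10]; all 6 characters appear in both, in order, and the DP table's final entry dp[8][10] is also 6, so no common subsequence is longer.

6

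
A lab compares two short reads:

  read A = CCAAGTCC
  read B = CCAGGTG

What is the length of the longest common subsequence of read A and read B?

5

Let dp[i][j] be the LCS length of the first i bases of read A and the first j bases of read B. dp[i][j] = dp[i-1][j-1]+1 when the i-th and j-th bases match, else max(dp[i-1][j], dp[i][j-1]).
    ·  C  C  A  G  G  T  G
 ·  0  0  0  0  0  0  0  0
 C  0  1  1  1  1  1  1  1
 C  0  1  2  2  2  2  2  2
 A  0  1  2  3  3  3  3  3
 A  0  1  2  3  3  3  3  3
 G  0  1  2  3  4  4  4  4
 T  0  1  2  3  4  4  5  5
 C  0  1  2  3  4  4  5  5
 C  0  1  2  3  4  4  5  5
dp[8][7] = 5. One LCS (by backtracking along matches): CCAGT.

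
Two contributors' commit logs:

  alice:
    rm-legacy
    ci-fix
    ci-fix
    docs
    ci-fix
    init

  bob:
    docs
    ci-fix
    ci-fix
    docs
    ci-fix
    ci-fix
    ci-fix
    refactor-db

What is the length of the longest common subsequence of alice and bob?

Match ci-fix (alice #2, bob #2); then ci-fix (alice #3, bob #3); then docs (alice #4, bob #4); then ci-fix (alice #5, bob #7) — 4 commits in the same relative order in both. Since dp[6][8] = 4, nothing longer is possible.

4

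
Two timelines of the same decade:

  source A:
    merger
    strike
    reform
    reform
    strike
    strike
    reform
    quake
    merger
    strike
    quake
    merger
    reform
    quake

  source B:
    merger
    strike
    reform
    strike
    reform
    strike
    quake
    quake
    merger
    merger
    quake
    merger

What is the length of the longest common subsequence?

Taking merger [1,1] → strike [2,2] → reform [3,3] → reform [4,5] → strike [5,6] → quake [8,8] → merger [9,10] → quake [11,11] → merger [12,12] gives a common subsequence of length 9, and the DP table's final entry dp[14][12] is also 9, so no common subsequence is longer.

9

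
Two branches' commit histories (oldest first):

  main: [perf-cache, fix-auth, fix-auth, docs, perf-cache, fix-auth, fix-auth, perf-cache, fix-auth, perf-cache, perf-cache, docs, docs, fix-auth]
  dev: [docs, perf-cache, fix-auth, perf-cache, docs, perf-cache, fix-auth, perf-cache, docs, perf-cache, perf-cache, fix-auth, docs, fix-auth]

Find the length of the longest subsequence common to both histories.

Taking perf-cache [1,2], then fix-auth [2,3], then docs [4,5], then perf-cache [5,6], then fix-auth [7,7], then perf-cache [8,8], then perf-cache [10,10], then perf-cache [11,11], then docs [13,13], then fix-auth [14,14] gives a common subsequence of length 10. dp[14][14] = 10 confirms this is the maximum.

10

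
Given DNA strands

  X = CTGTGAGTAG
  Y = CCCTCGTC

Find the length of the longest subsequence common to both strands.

Pick C at X[1]=Y[3] → T at X[2]=Y[4] → G at X[3]=Y[6] → T at X[4]=Y[7]; all 4 bases appear in both, in order. The LCS DP gives dp[10][8] = 4, so this is optimal.

4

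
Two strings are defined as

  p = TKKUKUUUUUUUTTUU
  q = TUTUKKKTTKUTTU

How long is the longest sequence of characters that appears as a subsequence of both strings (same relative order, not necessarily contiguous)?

8

Match T (p #1, q #3), K (p #2, q #6), K (p #3, q #7), K (p #5, q #10), U (p #12, q #11), T (p #13, q #12), T (p #14, q #13), U (p #16, q #14) — 8 characters in the same relative order in both. dp[16][14] = 8 confirms this is the maximum.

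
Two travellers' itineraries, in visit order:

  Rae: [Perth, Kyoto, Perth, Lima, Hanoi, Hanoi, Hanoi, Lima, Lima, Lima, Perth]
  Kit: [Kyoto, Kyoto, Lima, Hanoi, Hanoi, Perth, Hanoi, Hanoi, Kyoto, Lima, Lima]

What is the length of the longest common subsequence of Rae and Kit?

7

Match Kyoto (Rae #2, Kit #2), Lima (Rae #4, Kit #3), Hanoi (Rae #5, Kit #5), Hanoi (Rae #6, Kit #7), Hanoi (Rae #7, Kit #8), Lima (Rae #9, Kit #10), Lima (Rae #10, Kit #11) — 7 stops in the same relative order in both. dp[11][11] = 7 confirms this is the maximum.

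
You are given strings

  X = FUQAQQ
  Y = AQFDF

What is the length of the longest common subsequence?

One common subsequence of length 2: A (X #4, Y #1), Q (X #5, Y #2). dp[6][5] = 2 confirms this is the maximum.

2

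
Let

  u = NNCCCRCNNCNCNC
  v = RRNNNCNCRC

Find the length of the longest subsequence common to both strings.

7

Let dp[i][j] be the LCS length of the first i characters of u and the first j characters of v. dp[i][j] = dp[i-1][j-1]+1 when the i-th and j-th characters match, else max(dp[i-1][j], dp[i][j-1]).
    ·  R  R  N  N  N  C  N  C  R  C
 ·  0  0  0  0  0  0  0  0  0  0  0
 N  0  0  0  1  1  1  1  1  1  1  1
 N  0  0  0  1  2  2  2  2  2  2  2
 C  0  0  0  1  2  2  3  3  3  3  3
 C  0  0  0  1  2  2  3  3  4  4  4
 C  0  0  0  1  2  2  3  3  4  4  5
 R  0  1  1  1  2  2  3  3  4  5  5
 C  0  1  1  1  2  2  3  3  4  5  6
 N  0  1  1  2  2  3  3  4  4  5  6
 N  0  1  1  2  3  3  3  4  4  5  6
 C  0  1  1  2  3  3  4  4  5  5  6
 N  0  1  1  2  3  4  4  5  5  5  6
 C  0  1  1  2  3  4  5  5  6  6  6
 N  0  1  1  2  3  4  5  6  6  6  6
 C  0  1  1  2  3  4  5  6  7  7  7
dp[14][10] = 7. One LCS (by backtracking along matches): NNNCNCC.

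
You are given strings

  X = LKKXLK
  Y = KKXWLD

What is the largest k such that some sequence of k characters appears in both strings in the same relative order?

Let dp[i][j] be the LCS length of the first i characters of X and the first j characters of Y. dp[i][j] = dp[i-1][j-1]+1 when the i-th and j-th characters match, else max(dp[i-1][j], dp[i][j-1]).
    ·  K  K  X  W  L  D
 ·  0  0  0  0  0  0  0
 L  0  0  0  0  0  1  1
 K  0  1  1  1  1  1  1
 K  0  1  2  2  2  2  2
 X  0  1  2  3  3  3  3
 L  0  1  2  3  3  4  4
 K  0  1  2  3  3  4  4
dp[6][6] = 4. One LCS (by backtracking along matches): KKXL.

4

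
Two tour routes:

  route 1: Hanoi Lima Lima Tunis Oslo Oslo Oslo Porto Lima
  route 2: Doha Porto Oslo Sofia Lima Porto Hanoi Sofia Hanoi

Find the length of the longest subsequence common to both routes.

Match Lima (route 1 #3, route 2 #5), Porto (route 1 #8, route 2 #6) — 2 stops in the same relative order in both. dp[9][9] = 2 confirms this is the maximum.

2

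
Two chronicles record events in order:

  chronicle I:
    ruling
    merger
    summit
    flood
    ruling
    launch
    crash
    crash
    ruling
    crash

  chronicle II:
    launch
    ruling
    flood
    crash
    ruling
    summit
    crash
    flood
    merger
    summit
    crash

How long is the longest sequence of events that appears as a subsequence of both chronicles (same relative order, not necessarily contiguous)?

Match ruling [1,2]; then flood [4,3]; then ruling [5,5]; then crash [7,7]; then crash [10,11] — 5 events in the same relative order in both. dp[10][11] = 5 confirms this is the maximum.

5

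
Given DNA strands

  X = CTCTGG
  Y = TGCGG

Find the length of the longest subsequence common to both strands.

4

Let dp[i][j] be the LCS length of the first i bases of X and the first j bases of Y. dp[i][j] = dp[i-1][j-1]+1 when the i-th and j-th bases match, else max(dp[i-1][j], dp[i][j-1]).
    ·  T  G  C  G  G
 ·  0  0  0  0  0  0
 C  0  0  0  1  1  1
 T  0  1  1  1  1  1
 C  0  1  1  2  2  2
 T  0  1  1  2  2  2
 G  0  1  2  2  3  3
 G  0  1  2  2  3  4
dp[6][5] = 4. One LCS (by backtracking along matches): TCGG.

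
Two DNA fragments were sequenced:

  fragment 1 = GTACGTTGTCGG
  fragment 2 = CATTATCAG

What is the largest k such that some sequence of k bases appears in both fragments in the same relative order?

6

One common subsequence of length 6: A [3,2] → T [6,3] → T [7,4] → T [9,6] → C [10,7] → G [12,9]. dp[12][9] = 6 confirms this is the maximum.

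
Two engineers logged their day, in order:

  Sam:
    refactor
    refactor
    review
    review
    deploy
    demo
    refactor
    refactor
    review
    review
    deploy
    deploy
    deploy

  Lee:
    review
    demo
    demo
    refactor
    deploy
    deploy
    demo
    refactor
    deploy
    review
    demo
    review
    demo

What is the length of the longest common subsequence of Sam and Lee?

One common subsequence of length 6: refactor at Sam[1]=Lee[4], deploy at Sam[5]=Lee[6], demo at Sam[6]=Lee[7], refactor at Sam[7]=Lee[8], review at Sam[9]=Lee[10], review at Sam[10]=Lee[12]. The LCS DP gives dp[13][13] = 6, so this is optimal.

6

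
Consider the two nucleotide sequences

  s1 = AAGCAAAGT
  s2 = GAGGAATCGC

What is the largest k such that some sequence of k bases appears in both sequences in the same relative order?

5

One common subsequence of length 5: A (s1 #1, s2 #2); then G (s1 #3, s2 #4); then A (s1 #5, s2 #5); then A (s1 #6, s2 #6); then G (s1 #8, s2 #9). dp[9][10] = 5 confirms this is the maximum.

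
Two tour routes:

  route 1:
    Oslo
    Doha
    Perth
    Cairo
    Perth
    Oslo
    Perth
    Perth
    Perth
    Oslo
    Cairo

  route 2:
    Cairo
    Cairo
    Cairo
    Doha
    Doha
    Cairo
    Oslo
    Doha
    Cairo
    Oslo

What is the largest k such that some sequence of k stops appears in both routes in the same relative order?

Pick Oslo [1,7]; then Doha [2,8]; then Cairo [4,9]; then Oslo [10,10]; all 4 stops appear in both, in order. The LCS DP gives dp[11][10] = 4, so this is optimal.

4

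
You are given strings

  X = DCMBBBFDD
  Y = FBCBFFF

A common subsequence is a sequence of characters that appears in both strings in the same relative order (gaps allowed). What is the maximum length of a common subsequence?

One common subsequence of length 3: C at X[2]=Y[3], B at X[4]=Y[4], F at X[7]=Y[7]. The LCS DP gives dp[9][7] = 3, so this is optimal.

3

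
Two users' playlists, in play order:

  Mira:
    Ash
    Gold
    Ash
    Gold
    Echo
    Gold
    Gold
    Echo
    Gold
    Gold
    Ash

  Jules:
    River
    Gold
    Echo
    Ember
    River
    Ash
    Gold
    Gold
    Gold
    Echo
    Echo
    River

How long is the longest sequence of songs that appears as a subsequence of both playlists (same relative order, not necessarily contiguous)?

One common subsequence of length 6: Gold at Mira[2]=Jules[2], Ash at Mira[3]=Jules[6], Gold at Mira[4]=Jules[7], Gold at Mira[6]=Jules[8], Gold at Mira[7]=Jules[9], Echo at Mira[8]=Jules[11]. dp[11][12] = 6 confirms this is the maximum.

6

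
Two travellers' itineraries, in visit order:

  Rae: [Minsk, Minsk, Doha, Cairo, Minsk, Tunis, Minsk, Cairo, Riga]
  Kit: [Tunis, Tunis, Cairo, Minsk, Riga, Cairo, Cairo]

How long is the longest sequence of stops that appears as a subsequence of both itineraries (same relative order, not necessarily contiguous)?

3

Taking Minsk [1,4], Cairo [4,6], Cairo [8,7] gives a common subsequence of length 3, and the DP table's final entry dp[9][7] is also 3, so no common subsequence is longer.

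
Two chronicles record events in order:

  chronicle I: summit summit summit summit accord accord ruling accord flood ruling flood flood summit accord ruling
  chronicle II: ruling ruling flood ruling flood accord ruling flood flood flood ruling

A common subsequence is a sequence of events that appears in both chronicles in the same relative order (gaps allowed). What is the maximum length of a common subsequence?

6

Pick accord [6,6]; then ruling [7,7]; then flood [9,8]; then flood [11,9]; then flood [12,10]; then ruling [15,11]; all 6 events appear in both, in order. dp[15][11] = 6 confirms this is the maximum.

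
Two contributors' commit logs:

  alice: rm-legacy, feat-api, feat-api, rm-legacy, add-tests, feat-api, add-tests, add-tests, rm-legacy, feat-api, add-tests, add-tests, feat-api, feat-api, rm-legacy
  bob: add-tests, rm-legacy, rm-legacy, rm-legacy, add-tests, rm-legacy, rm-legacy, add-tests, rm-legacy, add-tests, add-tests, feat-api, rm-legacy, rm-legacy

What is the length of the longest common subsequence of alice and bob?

Pick rm-legacy at alice[1]=bob[3], rm-legacy at alice[4]=bob[4], add-tests at alice[5]=bob[5], add-tests at alice[8]=bob[8], rm-legacy at alice[9]=bob[9], add-tests at alice[11]=bob[10], add-tests at alice[12]=bob[11], feat-api at alice[13]=bob[12], rm-legacy at alice[15]=bob[14]; all 9 commits appear in both, in order. Since dp[15][14] = 9, nothing longer is possible.

9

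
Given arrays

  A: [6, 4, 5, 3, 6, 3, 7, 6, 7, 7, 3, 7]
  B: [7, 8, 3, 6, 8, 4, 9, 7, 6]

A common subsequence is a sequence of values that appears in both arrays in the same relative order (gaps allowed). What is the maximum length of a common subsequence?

Let dp[i][j] be the LCS length of the first i values of A and the first j values of B. dp[i][j] = dp[i-1][j-1]+1 when the i-th and j-th values match, else max(dp[i-1][j], dp[i][j-1]).
    ·  7  8  3  6  8  4  9  7  6
 ·  0  0  0  0  0  0  0  0  0  0
 6  0  0  0  0  1  1  1  1  1  1
 4  0  0  0  0  1  1  2  2  2  2
 5  0  0  0  0  1  1  2  2  2  2
 3  0  0  0  1  1  1  2  2  2  2
 6  0  0  0  1  2  2  2  2  2  3
 3  0  0  0  1  2  2  2  2  2  3
 7  0  1  1  1  2  2  2  2  3  3
 6  0  1  1  1  2  2  2  2  3  4
 7  0  1  1  1  2  2  2  2  3  4
 7  0  1  1  1  2  2  2  2  3  4
 3  0  1  1  2  2  2  2  2  3  4
 7  0  1  1  2  2  2  2  2  3  4
dp[12][9] = 4. One LCS (by backtracking along matches): 6, 4, 7, 6.

4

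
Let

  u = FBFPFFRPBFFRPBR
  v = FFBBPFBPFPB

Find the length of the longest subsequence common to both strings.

Pick F at u[1]=v[2], B at u[2]=v[4], P at u[4]=v[5], F at u[5]=v[6], P at u[8]=v[8], F at u[11]=v[9], P at u[13]=v[10], B at u[14]=v[11]; all 8 characters appear in both, in order, and the DP table's final entry dp[15][11] is also 8, so no common subsequence is longer.

8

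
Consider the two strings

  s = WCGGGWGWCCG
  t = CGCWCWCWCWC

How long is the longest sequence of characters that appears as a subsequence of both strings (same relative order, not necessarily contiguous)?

6

Let dp[i][j] be the LCS length of the first i characters of s and the first j characters of t. dp[i][j] = dp[i-1][j-1]+1 when the i-th and j-th characters match, else max(dp[i-1][j], dp[i][j-1]).
    ·  C  G  C  W  C  W  C  W  C  W  C
 ·  0  0  0  0  0  0  0  0  0  0  0  0
 W  0  0  0  0  1  1  1  1  1  1  1  1
 C  0  1  1  1  1  2  2  2  2  2  2  2
 G  0  1  2  2  2  2  2  2  2  2  2  2
 G  0  1  2  2  2  2  2  2  2  2  2  2
 G  0  1  2  2  2  2  2  2  2  2  2  2
 W  0  1  2  2  3  3  3  3  3  3  3  3
 G  0  1  2  2  3  3  3  3  3  3  3  3
 W  0  1  2  2  3  3  4  4  4  4  4  4
 C  0  1  2  3  3  4  4  5  5  5  5  5
 C  0  1  2  3  3  4  4  5  5  6  6  6
 G  0  1  2  3  3  4  4  5  5  6  6  6
dp[11][11] = 6. One LCS (by backtracking along matches): WCWWCC.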